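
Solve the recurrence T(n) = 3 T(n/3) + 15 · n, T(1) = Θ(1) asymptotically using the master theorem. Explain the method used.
T(n) = Θ(n log n)

log_3 3 = 1, and f(n) = 15 · n = Θ(n^(log_3 3)). This is Case 2 of the master theorem: T(n) = Θ(f(n) · log n) = Θ(n log n).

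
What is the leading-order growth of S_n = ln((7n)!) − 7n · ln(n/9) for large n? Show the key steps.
S_n ~ 7n · (ln 63 − 1) + O(ln n)

Stirling: ln((7n)!) = 7n ln(7n) − 7n + O(ln n).
  S_n = 7n ln(7n) − 7n − 7n ln(n/9) + O(ln n)
      = 7n ln(7n) − 7n ln n + 7n ln 9 − 7n + O(ln n)
      = 7n ln 7 + 7n ln 9 − 7n + O(ln n)
      = 7n (ln 63 − 1) + O(ln n).
Numerically ln(63) − 1 ≈ 3.1431.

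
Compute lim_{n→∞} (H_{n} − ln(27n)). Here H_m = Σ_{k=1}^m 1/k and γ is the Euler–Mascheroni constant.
lim = −ln 27 + γ

By Euler-Maclaurin, H_m = ln m + γ + O(1/m). So
  H_{n} − ln(27n) = ln(n) + γ − ln(27n) + O(1/n)
                       = ln(1/27) + γ + O(1/n).
Hence the limit is ln(1/27) + γ.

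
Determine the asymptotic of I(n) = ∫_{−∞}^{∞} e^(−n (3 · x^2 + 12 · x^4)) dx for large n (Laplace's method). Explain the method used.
I(n) ~ sqrt(π/(3n))

φ(x) = 3 · x^2 + 12 · x^4 has its unique global minimum at x* = 0 (since φ'(x) = 6x + 48x^3 = 0 only at x = 0 for real x with both coefficients positive, and φ → ∞ as |x| → ∞). At x* = 0, φ(0) = 0 and φ''(0) = 6. Laplace's method then gives
  I(n) ~ sqrt(2π / (n · φ''(0))) · e^(−n φ(0)) = sqrt(2π / (6n)) = sqrt(π/(3n)).
The 12 · x^4 term contributes only at subleading order (an O(1/n) relative correction).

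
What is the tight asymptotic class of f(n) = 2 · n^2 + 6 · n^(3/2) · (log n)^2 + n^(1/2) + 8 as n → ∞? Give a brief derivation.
f(n) ∈ Θ(n^2)

Compare the terms by growth order. For large n, n^a · (log n)^b dominates n^a' · (log n)^b' iff a > a', or (a = a' and b > b'). Ranking the 4 terms shows the dominant one is 2 · n^2. Hence f(n) ∈ Θ(n^2).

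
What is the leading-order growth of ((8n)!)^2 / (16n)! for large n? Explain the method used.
((8n)!)^2/(16n)! ~ ((2π·8n)^(1/2) / sqrt(2)) · 2^(−2·8n)  →  0

Write N = 8n. Stirling: N! ~ sqrt(2π N)(N/e)^N and (2N)! ~ sqrt(2π·2N)·(2N/e)^(2N).
  (N!)^2/(2N)! ~ (2π N)^(2/2) (N/e)^(2N) / [sqrt(2π·2N) (2N/e)^(2N)]
     = (2π N)^(2/2) / sqrt(2π·2N) · (N/(2N))^(2N)
     = (2π N)^((2−1)/2) / sqrt(2) · 2^(−2N).
Since 2^2 > 1, the factor 2^(−2N) decays exponentially, so the ratio → 0. Substituting N = 8n gives the stated form.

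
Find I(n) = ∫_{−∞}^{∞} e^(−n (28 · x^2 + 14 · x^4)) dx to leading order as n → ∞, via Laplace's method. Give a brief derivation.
I(n) ~ sqrt(π/(28n))

φ(x) = 28 · x^2 + 14 · x^4 has its unique global minimum at x* = 0 (since φ'(x) = 56x + 56x^3 = 0 only at x = 0 for real x with both coefficients positive, and φ → ∞ as |x| → ∞). At x* = 0, φ(0) = 0 and φ''(0) = 56. Laplace's method then gives
  I(n) ~ sqrt(2π / (n · φ''(0))) · e^(−n φ(0)) = sqrt(2π / (56n)) = sqrt(π/(28n)).
The 14 · x^4 term contributes only at subleading order (an O(1/n) relative correction).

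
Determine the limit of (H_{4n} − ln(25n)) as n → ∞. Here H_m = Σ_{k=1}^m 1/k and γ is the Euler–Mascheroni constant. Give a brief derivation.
lim = ln(4/25) + γ

By Euler-Maclaurin, H_m = ln m + γ + O(1/m). So
  H_{4n} − ln(25n) = ln(4n) + γ − ln(25n) + O(1/n)
                       = ln(4/25) + γ + O(1/n).
Hence the limit is ln(4/25) + γ.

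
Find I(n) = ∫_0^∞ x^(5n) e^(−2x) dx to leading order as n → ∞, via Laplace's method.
I(n) ~ (sqrt(2π·5n) / 2) · (5n/(2e))^(5n)

Write the integrand as exp(5n ln x − 2x) and set f(x) = 5n ln x − 2x. Then f'(x) = 5n/x − 2 = 0 at x* = 5n/2, and f''(x*) = −5n/x*^2 = −2^2/(5n). Laplace's method (interior maximum) gives
  I(n) ~ e^(f(x*)) · sqrt(2π / |f''(x*)|)
        = exp(5n ln(5n/2) − 5n) · sqrt(2π · 5n / 2^2)
        = (5n/2)^(5n) e^(−5n) · sqrt(2π·5n) / 2
        = (sqrt(2π·5n) / 2) · (5n/(2e))^(5n).
This matches Γ(5n+1)/2^(5n+1) with Stirling applied to Γ.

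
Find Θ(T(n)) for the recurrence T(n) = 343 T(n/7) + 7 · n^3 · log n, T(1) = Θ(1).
T(n) = Θ(n^3 · (log n)^2)

Here log_7 343 = 3 and f(n) = 7 · n^3 · log n = Θ(n^(log_7 343) · (log n)^1). This is the extended Case 2 of the master theorem (f matches the critical exponent up to log factors), giving T(n) = Θ(n^(log_7 343) · (log n)^(1+1)) = Θ(n^3 · (log n)^2).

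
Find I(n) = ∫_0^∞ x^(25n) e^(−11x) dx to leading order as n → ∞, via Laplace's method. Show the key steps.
I(n) ~ (sqrt(2π·25n) / 11) · (25n/(11e))^(25n)

Write the integrand as exp(25n ln x − 11x) and set f(x) = 25n ln x − 11x. Then f'(x) = 25n/x − 11 = 0 at x* = 25n/11, and f''(x*) = −25n/x*^2 = −11^2/(25n). Laplace's method (interior maximum) gives
  I(n) ~ e^(f(x*)) · sqrt(2π / |f''(x*)|)
        = exp(25n ln(25n/11) − 25n) · sqrt(2π · 25n / 11^2)
        = (25n/11)^(25n) e^(−25n) · sqrt(2π·25n) / 11
        = (sqrt(2π·25n) / 11) · (25n/(11e))^(25n).
This matches Γ(25n+1)/11^(25n+1) with Stirling applied to Γ.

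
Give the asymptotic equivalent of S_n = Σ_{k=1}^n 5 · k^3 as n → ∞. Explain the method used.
S_n ~ 5 · n^4 / 4

By integral comparison (Euler-Maclaurin), Σ_{k=1}^n 5 · k^3 = 5 · ∫_0^n x^3 dx + O(n^3) = 5 · n^4/4 + O(n^3). (Equivalently, Faulhaber's formula gives the same leading term.)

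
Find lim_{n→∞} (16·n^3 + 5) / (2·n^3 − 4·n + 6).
lim = 16/2 = 8

For large n the leading n^3 terms dominate both numerator and denominator. Dividing top and bottom by n^3, every other term tends to 0, leaving 16/2 = 8.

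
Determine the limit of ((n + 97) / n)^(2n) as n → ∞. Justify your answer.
lim = e^194

Rewrite as (1 + 97/n)^(2n). By the standard limit (1 + x/n)^n → e^x, we have (1 + 97/n)^n → e^97, and raising to the 2nd power gives e^194.
More precisely, ln[(1 + 97/n)^(2n)] = 2n · ln(1 + 97/n) = 2n · (97/n + O(1/n^2)) = 194 + O(1/n) → 194.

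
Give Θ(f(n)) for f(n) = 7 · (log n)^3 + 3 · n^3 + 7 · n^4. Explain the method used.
f(n) ∈ Θ(n^4)

Compare the terms by growth order. For large n, n^a · (log n)^b dominates n^a' · (log n)^b' iff a > a', or (a = a' and b > b'). Ranking the 3 terms shows the dominant one is 7 · n^4. Hence f(n) ∈ Θ(n^4).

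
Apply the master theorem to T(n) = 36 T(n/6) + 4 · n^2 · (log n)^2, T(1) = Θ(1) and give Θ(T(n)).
T(n) = Θ(n^2 · (log n)^3)

Here log_6 36 = 2 and f(n) = 4 · n^2 · (log n)^2 = Θ(n^(log_6 36) · (log n)^2). This is the extended Case 2 of the master theorem (f matches the critical exponent up to log factors), giving T(n) = Θ(n^(log_6 36) · (log n)^(2+1)) = Θ(n^2 · (log n)^3).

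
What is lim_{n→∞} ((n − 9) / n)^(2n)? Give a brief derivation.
lim = e^(−18)

Rewrite as (1 − 9/n)^(2n). By the standard limit (1 + x/n)^n → e^x, we have (1 − 9/n)^n → e^(−9), and raising to the 2nd power gives e^(−18).
More precisely, ln[(1 − 9/n)^(2n)] = 2n · ln(1 − 9/n) = 2n · (-9/n + O(1/n^2)) = -18 + O(1/n) → -18.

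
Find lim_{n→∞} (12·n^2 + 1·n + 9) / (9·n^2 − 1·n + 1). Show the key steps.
lim = 12/9 = 4/3

For large n the leading n^2 terms dominate both numerator and denominator. Dividing top and bottom by n^2, every other term tends to 0, leaving 12/9 = 4/3.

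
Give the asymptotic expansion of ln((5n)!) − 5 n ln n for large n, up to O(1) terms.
ln((5n)!) − 5 n ln n = 5(ln 5 − 1) n + (1/2) ln(2π·5n) + O(1/n)

Stirling: ln((5n)!) = 5n ln(5n) − 5n + (1/2) ln(2π·5n) + O(1/n).
Since 5n ln(5n) = 5n ln n + 5n ln 5, subtracting 5n ln n cancels the n ln n term exactly. What remains is 5(ln 5 − 1) n + (1/2) ln(2π·5n) + O(1/n).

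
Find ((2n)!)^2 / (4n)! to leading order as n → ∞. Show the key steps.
((2n)!)^2/(4n)! ~ ((2π·2n)^(1/2) / sqrt(2)) · 2^(−2·2n)  →  0

Write N = 2n. Stirling: N! ~ sqrt(2π N)(N/e)^N and (2N)! ~ sqrt(2π·2N)·(2N/e)^(2N).
  (N!)^2/(2N)! ~ (2π N)^(2/2) (N/e)^(2N) / [sqrt(2π·2N) (2N/e)^(2N)]
     = (2π N)^(2/2) / sqrt(2π·2N) · (N/(2N))^(2N)
     = (2π N)^((2−1)/2) / sqrt(2) · 2^(−2N).
Since 2^2 > 1, the factor 2^(−2N) decays exponentially, so the ratio → 0. Substituting N = 2n gives the stated form.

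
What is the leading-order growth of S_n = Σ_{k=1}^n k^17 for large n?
S_n ~ n^18 / 18

By integral comparison (Euler-Maclaurin), Σ_{k=1}^n k^17 = ∫_0^n x^17 dx + O(n^17) = n^18/18 + O(n^17). (Equivalently, Faulhaber's formula gives the same leading term.)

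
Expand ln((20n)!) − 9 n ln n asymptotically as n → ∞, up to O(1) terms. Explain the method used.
ln((20n)!) − 9 n ln n = 11 n ln n + 20(ln 20 − 1) n + (1/2) ln(2π·20n) + O(1/n)

Stirling: ln((20n)!) = 20n ln(20n) − 20n + (1/2) ln(2π·20n) + O(1/n).
Expand 20n ln(20n) = 20n (ln n + ln 20) = 20n ln n + 20n ln 20.
Subtract 9n ln n: leading term is (20 − 9) n ln n = 11 n ln n. The next term is 20n ln 20 − 20n = 20(ln 20 − 1) n. Then the (1/2) ln(2π·20n) correction.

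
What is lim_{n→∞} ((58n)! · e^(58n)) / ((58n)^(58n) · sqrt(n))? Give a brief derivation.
lim = sqrt(2π·58)

Stirling: (58n)! ~ sqrt(2π·58n) · (58n/e)^(58n). Hence
  (58n)! · e^(58n) / (58n)^(58n) ~ sqrt(2π·58n).
Dividing by sqrt(n): sqrt(2π·58n) / sqrt(n) = sqrt(2π·58) · n^((1−1)/2), so the limit is sqrt(2π·58).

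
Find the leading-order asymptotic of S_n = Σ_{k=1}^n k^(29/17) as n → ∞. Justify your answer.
S_n ~ (17/46) · n^(46/17)

Integral comparison: Σ_{k=1}^n k^(29/17) = ∫_0^n x^(29/17) dx + O(n^(29/17)). The integral is n^(1 + 29/17) / (1 + 29/17) = n^((29+17)/17) / ((29+17)/17) = (17/46) · n^(46/17).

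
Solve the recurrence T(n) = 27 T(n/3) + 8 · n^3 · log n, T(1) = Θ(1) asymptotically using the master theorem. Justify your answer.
T(n) = Θ(n^3 · (log n)^2)

Here log_3 27 = 3 and f(n) = 8 · n^3 · log n = Θ(n^(log_3 27) · (log n)^1). This is the extended Case 2 of the master theorem (f matches the critical exponent up to log factors), giving T(n) = Θ(n^(log_3 27) · (log n)^(1+1)) = Θ(n^3 · (log n)^2).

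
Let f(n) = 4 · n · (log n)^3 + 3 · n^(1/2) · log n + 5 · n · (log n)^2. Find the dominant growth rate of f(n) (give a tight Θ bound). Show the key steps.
f(n) ∈ Θ(n · (log n)^3)

Compare the terms by growth order. For large n, n^a · (log n)^b dominates n^a' · (log n)^b' iff a > a', or (a = a' and b > b'). Ranking the 3 terms shows the dominant one is 4 · n · (log n)^3. Hence f(n) ∈ Θ(n · (log n)^3).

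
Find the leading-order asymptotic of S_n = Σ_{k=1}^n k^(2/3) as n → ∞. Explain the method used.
S_n ~ (3/5) · n^(5/3)

Integral comparison: Σ_{k=1}^n k^(2/3) = ∫_0^n x^(2/3) dx + O(n^(2/3)). The integral is n^(1 + 2/3) / (1 + 2/3) = n^((2+3)/3) / ((2+3)/3) = (3/5) · n^(5/3).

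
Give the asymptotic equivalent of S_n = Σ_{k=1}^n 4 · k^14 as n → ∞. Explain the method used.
S_n ~ 4 · n^15 / 15

By integral comparison (Euler-Maclaurin), Σ_{k=1}^n 4 · k^14 = 4 · ∫_0^n x^14 dx + O(n^14) = 4 · n^15/15 + O(n^14). (Equivalently, Faulhaber's formula gives the same leading term.)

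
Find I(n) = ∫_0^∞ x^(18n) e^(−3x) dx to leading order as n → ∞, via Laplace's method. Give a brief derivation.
I(n) ~ (sqrt(2π·18n) / 3) · (18n/(3e))^(18n)

Write the integrand as exp(18n ln x − 3x) and set f(x) = 18n ln x − 3x. Then f'(x) = 18n/x − 3 = 0 at x* = 18n/3, and f''(x*) = −18n/x*^2 = −3^2/(18n). Laplace's method (interior maximum) gives
  I(n) ~ e^(f(x*)) · sqrt(2π / |f''(x*)|)
        = exp(18n ln(18n/3) − 18n) · sqrt(2π · 18n / 3^2)
        = (18n/3)^(18n) e^(−18n) · sqrt(2π·18n) / 3
        = (sqrt(2π·18n) / 3) · (18n/(3e))^(18n).
This matches Γ(18n+1)/3^(18n+1) with Stirling applied to Γ.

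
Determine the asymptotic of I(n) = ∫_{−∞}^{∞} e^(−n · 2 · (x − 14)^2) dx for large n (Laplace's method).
I(n) = sqrt(π/(2n))

Here φ(x) = 2 · (x − 14)^2 has its unique minimum at x* = 14 with φ(x*) = 0 and φ''(x*) = 4. Laplace's method gives
  I(n) ~ e^(−n φ(x*)) · sqrt(2π / (n · φ''(x*))) = sqrt(2π / (4n)) = sqrt(π/(2n)).
This is exact: substituting u = (x − 14)·sqrt(2n) gives I(n) = (1/sqrt(2n)) ∫_{−∞}^{∞} e^(−u^2) du = sqrt(π/(2n)).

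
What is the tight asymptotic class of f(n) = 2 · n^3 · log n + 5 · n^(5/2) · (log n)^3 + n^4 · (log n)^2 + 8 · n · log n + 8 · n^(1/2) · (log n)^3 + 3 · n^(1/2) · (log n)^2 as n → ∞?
f(n) ∈ Θ(n^4 · (log n)^2)

Compare the terms by growth order. For large n, n^a · (log n)^b dominates n^a' · (log n)^b' iff a > a', or (a = a' and b > b'). Ranking the 6 terms shows the dominant one is n^4 · (log n)^2. Hence f(n) ∈ Θ(n^4 · (log n)^2).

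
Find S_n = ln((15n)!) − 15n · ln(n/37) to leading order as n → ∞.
S_n ~ 15n · (ln 555 − 1) + O(ln n)

Stirling: ln((15n)!) = 15n ln(15n) − 15n + O(ln n).
  S_n = 15n ln(15n) − 15n − 15n ln(n/37) + O(ln n)
      = 15n ln(15n) − 15n ln n + 15n ln 37 − 15n + O(ln n)
      = 15n ln 15 + 15n ln 37 − 15n + O(ln n)
      = 15n (ln 555 − 1) + O(ln n).
Numerically ln(555) − 1 ≈ 5.3190.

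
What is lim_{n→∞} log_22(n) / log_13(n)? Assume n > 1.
lim = ln(13) / ln(22) = log_22(13)

Change of base: log_22(n) = ln n / ln 22 and log_13(n) = ln n / ln 13. The ratio is (ln n / ln 22) · (ln 13 / ln n) = ln 13 / ln 22, a constant independent of n. So the limit is ln 13 / ln 22 = log_22(13).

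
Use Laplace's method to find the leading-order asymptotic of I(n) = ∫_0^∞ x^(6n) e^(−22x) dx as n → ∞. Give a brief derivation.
I(n) ~ (sqrt(2π·6n) / 22) · (6n/(22e))^(6n)

Write the integrand as exp(6n ln x − 22x) and set f(x) = 6n ln x − 22x. Then f'(x) = 6n/x − 22 = 0 at x* = 6n/22, and f''(x*) = −6n/x*^2 = −22^2/(6n). Laplace's method (interior maximum) gives
  I(n) ~ e^(f(x*)) · sqrt(2π / |f''(x*)|)
        = exp(6n ln(6n/22) − 6n) · sqrt(2π · 6n / 22^2)
        = (6n/22)^(6n) e^(−6n) · sqrt(2π·6n) / 22
        = (sqrt(2π·6n) / 22) · (6n/(22e))^(6n).
This matches Γ(6n+1)/22^(6n+1) with Stirling applied to Γ.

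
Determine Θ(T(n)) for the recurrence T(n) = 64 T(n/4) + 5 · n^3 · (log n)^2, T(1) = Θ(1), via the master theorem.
T(n) = Θ(n^3 · (log n)^3)

Here log_4 64 = 3 and f(n) = 5 · n^3 · (log n)^2 = Θ(n^(log_4 64) · (log n)^2). This is the extended Case 2 of the master theorem (f matches the critical exponent up to log factors), giving T(n) = Θ(n^(log_4 64) · (log n)^(2+1)) = Θ(n^3 · (log n)^3).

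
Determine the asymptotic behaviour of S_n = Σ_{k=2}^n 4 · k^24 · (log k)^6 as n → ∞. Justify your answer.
S_n ~ 4 · n^25 · (log n)^6 / 25

By integral comparison, S_n = ∫_1^n 4 · x^24 · (log x)^6 dx + O(n^24 · (log n)^6). For the integral, the leading term of ∫_1^n x^24 (log x)^6 dx is n^25/25 · (log n)^6 (by repeated integration by parts; each step lowers the log-exponent and produces a relatively O(1/log n) correction). Hence S_n ~ 4 · n^25 · (log n)^6 / 25.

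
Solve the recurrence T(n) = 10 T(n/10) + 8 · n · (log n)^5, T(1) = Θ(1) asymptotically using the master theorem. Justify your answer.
T(n) = Θ(n · (log n)^6)

Here log_10 10 = 1 and f(n) = 8 · n · (log n)^5 = Θ(n^(log_10 10) · (log n)^5). This is the extended Case 2 of the master theorem (f matches the critical exponent up to log factors), giving T(n) = Θ(n^(log_10 10) · (log n)^(5+1)) = Θ(n · (log n)^6).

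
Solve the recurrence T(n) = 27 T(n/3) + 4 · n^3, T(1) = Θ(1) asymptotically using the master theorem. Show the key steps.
T(n) = Θ(n^3 log n)

log_3 27 = 3, and f(n) = 4 · n^3 = Θ(n^(log_3 27)). This is Case 2 of the master theorem: T(n) = Θ(f(n) · log n) = Θ(n^3 log n).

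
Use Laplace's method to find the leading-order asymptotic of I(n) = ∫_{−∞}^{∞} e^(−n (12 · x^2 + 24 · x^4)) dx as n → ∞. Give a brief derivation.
I(n) ~ sqrt(π/(12n))

φ(x) = 12 · x^2 + 24 · x^4 has its unique global minimum at x* = 0 (since φ'(x) = 24x + 96x^3 = 0 only at x = 0 for real x with both coefficients positive, and φ → ∞ as |x| → ∞). At x* = 0, φ(0) = 0 and φ''(0) = 24. Laplace's method then gives
  I(n) ~ sqrt(2π / (n · φ''(0))) · e^(−n φ(0)) = sqrt(2π / (24n)) = sqrt(π/(12n)).
The 24 · x^4 term contributes only at subleading order (an O(1/n) relative correction).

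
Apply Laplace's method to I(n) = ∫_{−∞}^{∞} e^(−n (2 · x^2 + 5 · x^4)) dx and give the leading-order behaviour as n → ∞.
I(n) ~ sqrt(π/(2n))

φ(x) = 2 · x^2 + 5 · x^4 has its unique global minimum at x* = 0 (since φ'(x) = 4x + 20x^3 = 0 only at x = 0 for real x with both coefficients positive, and φ → ∞ as |x| → ∞). At x* = 0, φ(0) = 0 and φ''(0) = 4. Laplace's method then gives
  I(n) ~ sqrt(2π / (n · φ''(0))) · e^(−n φ(0)) = sqrt(2π / (4n)) = sqrt(π/(2n)).
The 5 · x^4 term contributes only at subleading order (an O(1/n) relative correction).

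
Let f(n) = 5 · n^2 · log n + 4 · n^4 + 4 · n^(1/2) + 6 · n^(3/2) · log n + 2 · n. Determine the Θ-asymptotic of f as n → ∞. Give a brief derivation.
f(n) ∈ Θ(n^4)

Compare the terms by growth order. For large n, n^a · (log n)^b dominates n^a' · (log n)^b' iff a > a', or (a = a' and b > b'). Ranking the 5 terms shows the dominant one is 4 · n^4. Hence f(n) ∈ Θ(n^4).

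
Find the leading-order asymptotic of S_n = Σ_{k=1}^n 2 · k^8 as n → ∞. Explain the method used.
S_n ~ 2 · n^9 / 9

By integral comparison (Euler-Maclaurin), Σ_{k=1}^n 2 · k^8 = 2 · ∫_0^n x^8 dx + O(n^8) = 2 · n^9/9 + O(n^8). (Equivalently, Faulhaber's formula gives the same leading term.)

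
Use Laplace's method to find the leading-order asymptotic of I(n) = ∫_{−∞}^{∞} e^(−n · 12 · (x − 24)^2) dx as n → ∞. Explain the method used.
I(n) = sqrt(π/(12n))

Here φ(x) = 12 · (x − 24)^2 has its unique minimum at x* = 24 with φ(x*) = 0 and φ''(x*) = 24. Laplace's method gives
  I(n) ~ e^(−n φ(x*)) · sqrt(2π / (n · φ''(x*))) = sqrt(2π / (24n)) = sqrt(π/(12n)).
This is exact: substituting u = (x − 24)·sqrt(12n) gives I(n) = (1/sqrt(12n)) ∫_{−∞}^{∞} e^(−u^2) du = sqrt(π/(12n)).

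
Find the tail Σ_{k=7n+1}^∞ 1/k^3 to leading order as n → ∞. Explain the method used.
Σ_{k>7n} 1/k^3 ~ 1/(2 · (7n)^2)

Compare to the integral: ∫_{7n}^∞ x^(−3) dx = [−x^(−2)/2]_{7n}^∞ = 1/((3−1)·(7n)^2). Euler-Maclaurin then gives
  Σ_{k>7n} 1/k^3 = ∫_{7n}^∞ dx/x^3 − 1/(2·(7n)^3) + O(1/(7n)^4).
(Equivalently this is ζ(3) − Σ_{k≤7n} 1/k^3.)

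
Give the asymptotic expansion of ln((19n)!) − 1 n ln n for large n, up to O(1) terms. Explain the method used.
ln((19n)!) − 1 n ln n = 18 n ln n + 19(ln 19 − 1) n + (1/2) ln(2π·19n) + O(1/n)

Stirling: ln((19n)!) = 19n ln(19n) − 19n + (1/2) ln(2π·19n) + O(1/n).
Expand 19n ln(19n) = 19n (ln n + ln 19) = 19n ln n + 19n ln 19.
Subtract 1n ln n: leading term is (19 − 1) n ln n = 18 n ln n. The next term is 19n ln 19 − 19n = 19(ln 19 − 1) n. Then the (1/2) ln(2π·19n) correction.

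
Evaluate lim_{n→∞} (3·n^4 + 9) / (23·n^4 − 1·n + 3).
lim = 3/23

For large n the leading n^4 terms dominate both numerator and denominator. Dividing top and bottom by n^4, every other term tends to 0, leaving 3/23.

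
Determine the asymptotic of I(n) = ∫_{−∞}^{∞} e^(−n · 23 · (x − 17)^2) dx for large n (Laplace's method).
I(n) = sqrt(π/(23n))

Here φ(x) = 23 · (x − 17)^2 has its unique minimum at x* = 17 with φ(x*) = 0 and φ''(x*) = 46. Laplace's method gives
  I(n) ~ e^(−n φ(x*)) · sqrt(2π / (n · φ''(x*))) = sqrt(2π / (46n)) = sqrt(π/(23n)).
This is exact: substituting u = (x − 17)·sqrt(23n) gives I(n) = (1/sqrt(23n)) ∫_{−∞}^{∞} e^(−u^2) du = sqrt(π/(23n)).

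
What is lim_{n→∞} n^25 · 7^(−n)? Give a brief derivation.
lim = 0

Exponentials with base > 1 dominate every fixed polynomial: for any fixed c, n^c / 7^n → 0 as n → ∞ (e.g. by the ratio test, or by writing 7^n = e^(n ln 7) and noting e^(n ln 7) / n^c → ∞). Hence n^25 · 7^(−n) = n^25 / 7^n → 0.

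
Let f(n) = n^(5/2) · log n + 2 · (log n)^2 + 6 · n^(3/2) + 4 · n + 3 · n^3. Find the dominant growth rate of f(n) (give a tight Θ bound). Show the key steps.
f(n) ∈ Θ(n^3)

Compare the terms by growth order. For large n, n^a · (log n)^b dominates n^a' · (log n)^b' iff a > a', or (a = a' and b > b'). Ranking the 5 terms shows the dominant one is 3 · n^3. Hence f(n) ∈ Θ(n^3).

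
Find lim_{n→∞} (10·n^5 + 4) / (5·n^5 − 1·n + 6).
lim = 10/5 = 2

For large n the leading n^5 terms dominate both numerator and denominator. Dividing top and bottom by n^5, every other term tends to 0, leaving 10/5 = 2.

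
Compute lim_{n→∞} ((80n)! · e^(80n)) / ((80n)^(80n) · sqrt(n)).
lim = sqrt(2π·80)

Stirling: (80n)! ~ sqrt(2π·80n) · (80n/e)^(80n). Hence
  (80n)! · e^(80n) / (80n)^(80n) ~ sqrt(2π·80n).
Dividing by sqrt(n): sqrt(2π·80n) / sqrt(n) = sqrt(2π·80) · n^((1−1)/2), so the limit is sqrt(2π·80).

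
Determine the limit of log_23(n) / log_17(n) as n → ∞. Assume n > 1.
lim = ln(17) / ln(23) = log_23(17)

Change of base: log_23(n) = ln n / ln 23 and log_17(n) = ln n / ln 17. The ratio is (ln n / ln 23) · (ln 17 / ln n) = ln 17 / ln 23, a constant independent of n. So the limit is ln 17 / ln 23 = log_23(17).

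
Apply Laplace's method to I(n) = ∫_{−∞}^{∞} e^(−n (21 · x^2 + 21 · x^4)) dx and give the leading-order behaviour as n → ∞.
I(n) ~ sqrt(π/(21n))

φ(x) = 21 · x^2 + 21 · x^4 has its unique global minimum at x* = 0 (since φ'(x) = 42x + 84x^3 = 0 only at x = 0 for real x with both coefficients positive, and φ → ∞ as |x| → ∞). At x* = 0, φ(0) = 0 and φ''(0) = 42. Laplace's method then gives
  I(n) ~ sqrt(2π / (n · φ''(0))) · e^(−n φ(0)) = sqrt(2π / (42n)) = sqrt(π/(21n)).
The 21 · x^4 term contributes only at subleading order (an O(1/n) relative correction).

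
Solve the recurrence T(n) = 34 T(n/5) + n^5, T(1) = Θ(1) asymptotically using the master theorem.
T(n) = Θ(n^5)

log_5 34 ≈ 2.191. f(n) = n^5 dominates n^(log_5 34) since 5 > 2.191, and the regularity condition a·f(n/b) = 34·(n/5)^5 = (34/3125)·n^5 ≤ c·f(n) holds with c = 34/3125 ≈ 0.0109 < 1. So this is Case 3: T(n) = Θ(f(n)) = Θ(n^5).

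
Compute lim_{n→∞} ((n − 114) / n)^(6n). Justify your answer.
lim = e^(−684)

Rewrite as (1 − 114/n)^(6n). By the standard limit (1 + x/n)^n → e^x, we have (1 − 114/n)^n → e^(−114), and raising to the 6th power gives e^(−684).
More precisely, ln[(1 − 114/n)^(6n)] = 6n · ln(1 − 114/n) = 6n · (-114/n + O(1/n^2)) = -684 + O(1/n) → -684.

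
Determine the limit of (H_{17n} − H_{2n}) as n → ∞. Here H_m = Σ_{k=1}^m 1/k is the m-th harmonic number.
lim = ln(17/2)

Euler-Maclaurin gives H_m = ln m + γ + 1/(2m) + O(1/m^2). The γ and O(1/m) terms cancel in the difference:
  H_{17n} − H_{2n} = ln(17n) − ln(2n) + O(1/n) = ln(17/2) + O(1/n).
Hence the limit is ln(17/2).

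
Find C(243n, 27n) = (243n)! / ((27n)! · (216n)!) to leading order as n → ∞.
C(243n, 27n) ~ (387420489/16777216)^(27n) · sqrt(9/(16π·27n))

Write N = 27n. Apply Stirling to each factorial:
  (9N)! ~ sqrt(2π·9N) · (9N/e)^(9N),
  N! ~ sqrt(2π N) · (N/e)^N,
  (8N)! ~ sqrt(2π·8N) · (8N/e)^(8N).
The exponential factors combine to (9N)^(9N) / (N^N · (8N)^(8N)) = 9^(9N)/8^(8N) = (9^9/8^8)^N = (387420489/16777216)^N.
The square-root prefactors combine to sqrt(2π·9N) / (sqrt(2π N)·sqrt(2π·8N)) = sqrt(9 / (2π·8·N)) = sqrt(9/(16π·27n)).
Substituting N = 27n: C(243n, 27n) ~ (387420489/16777216)^(27n) · sqrt(9/(16π·27n)).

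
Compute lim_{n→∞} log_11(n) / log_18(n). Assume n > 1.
lim = ln(18) / ln(11) = log_11(18)

Change of base: log_11(n) = ln n / ln 11 and log_18(n) = ln n / ln 18. The ratio is (ln n / ln 11) · (ln 18 / ln n) = ln 18 / ln 11, a constant independent of n. So the limit is ln 18 / ln 11 = log_11(18).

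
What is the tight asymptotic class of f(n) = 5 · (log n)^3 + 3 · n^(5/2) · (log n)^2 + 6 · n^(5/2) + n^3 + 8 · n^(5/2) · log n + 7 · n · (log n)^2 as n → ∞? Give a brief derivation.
f(n) ∈ Θ(n^3)

Compare the terms by growth order. For large n, n^a · (log n)^b dominates n^a' · (log n)^b' iff a > a', or (a = a' and b > b'). Ranking the 6 terms shows the dominant one is n^3. Hence f(n) ∈ Θ(n^3).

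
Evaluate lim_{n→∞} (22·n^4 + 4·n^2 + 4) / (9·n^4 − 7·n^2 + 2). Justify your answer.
lim = 22/9

For large n the leading n^4 terms dominate both numerator and denominator. Dividing top and bottom by n^4, every other term tends to 0, leaving 22/9.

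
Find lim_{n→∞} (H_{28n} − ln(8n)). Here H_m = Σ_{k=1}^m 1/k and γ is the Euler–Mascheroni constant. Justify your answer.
lim = ln(7/2) + γ

By Euler-Maclaurin, H_m = ln m + γ + O(1/m). So
  H_{28n} − ln(8n) = ln(28n) + γ − ln(8n) + O(1/n)
                       = ln(28/8) + γ + O(1/n).
Hence the limit is ln(28/8) + γ (= ln(7/2)).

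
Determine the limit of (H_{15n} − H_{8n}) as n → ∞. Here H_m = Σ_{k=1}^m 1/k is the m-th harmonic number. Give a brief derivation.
lim = ln(15/8)

Euler-Maclaurin gives H_m = ln m + γ + 1/(2m) + O(1/m^2). The γ and O(1/m) terms cancel in the difference:
  H_{15n} − H_{8n} = ln(15n) − ln(8n) + O(1/n) = ln(15/8) + O(1/n).
Hence the limit is ln(15/8).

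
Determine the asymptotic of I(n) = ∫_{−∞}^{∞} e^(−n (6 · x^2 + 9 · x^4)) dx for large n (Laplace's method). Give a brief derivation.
I(n) ~ sqrt(π/(6n))

φ(x) = 6 · x^2 + 9 · x^4 has its unique global minimum at x* = 0 (since φ'(x) = 12x + 36x^3 = 0 only at x = 0 for real x with both coefficients positive, and φ → ∞ as |x| → ∞). At x* = 0, φ(0) = 0 and φ''(0) = 12. Laplace's method then gives
  I(n) ~ sqrt(2π / (n · φ''(0))) · e^(−n φ(0)) = sqrt(2π / (12n)) = sqrt(π/(6n)).
The 9 · x^4 term contributes only at subleading order (an O(1/n) relative correction).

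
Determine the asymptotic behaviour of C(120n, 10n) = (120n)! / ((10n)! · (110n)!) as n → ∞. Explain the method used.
C(120n, 10n) ~ (8916100448256/285311670611)^(10n) · sqrt(6/(11π·10n))

Write N = 10n. Apply Stirling to each factorial:
  (12N)! ~ sqrt(2π·12N) · (12N/e)^(12N),
  N! ~ sqrt(2π N) · (N/e)^N,
  (11N)! ~ sqrt(2π·11N) · (11N/e)^(11N).
The exponential factors combine to (12N)^(12N) / (N^N · (11N)^(11N)) = 12^(12N)/11^(11N) = (12^12/11^11)^N = (8916100448256/285311670611)^N.
The square-root prefactors combine to sqrt(2π·12N) / (sqrt(2π N)·sqrt(2π·11N)) = sqrt(12 / (2π·11·N)) = sqrt(6/(11π·10n)).
Substituting N = 10n: C(120n, 10n) ~ (8916100448256/285311670611)^(10n) · sqrt(6/(11π·10n)).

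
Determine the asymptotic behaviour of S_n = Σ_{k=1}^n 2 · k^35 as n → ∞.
S_n ~ n^36 / 18

By integral comparison (Euler-Maclaurin), Σ_{k=1}^n 2 · k^35 = 2 · ∫_0^n x^35 dx + O(n^35) = 2 · n^36/36 = n^36 / 18 + O(n^35). (Equivalently, Faulhaber's formula gives the same leading term.)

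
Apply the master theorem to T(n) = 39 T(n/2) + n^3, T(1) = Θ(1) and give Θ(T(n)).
T(n) = Θ(n^(log_2 39))

Master theorem: compare f(n) = n^3 to n^(log_2 39) where log_2 39 ≈ 5.285. Since 3 < log_2 39, we have f(n) = O(n^(log_2 39 − ε)) for some ε > 0 — Case 1. Hence T(n) = Θ(n^(log_2 39)).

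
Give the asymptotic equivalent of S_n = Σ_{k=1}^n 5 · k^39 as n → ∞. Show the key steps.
S_n ~ n^40 / 8

By integral comparison (Euler-Maclaurin), Σ_{k=1}^n 5 · k^39 = 5 · ∫_0^n x^39 dx + O(n^39) = 5 · n^40/40 = n^40 / 8 + O(n^39). (Equivalently, Faulhaber's formula gives the same leading term.)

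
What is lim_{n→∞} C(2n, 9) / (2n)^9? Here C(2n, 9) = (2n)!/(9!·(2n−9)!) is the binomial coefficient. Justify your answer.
lim = 1/9! = 1/362880

With N = 2n → ∞: C(N, 9) / N^9 = [N(N−1)…(N−8)] / (9! · N^9) = (1/9!) · 1 · (1 − 1/(2n)) · … · (1 − 8/(2n)). Each factor → 1 as N → ∞, so the limit is 1/9! = 1/362880.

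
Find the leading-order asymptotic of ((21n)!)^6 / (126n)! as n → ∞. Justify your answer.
((21n)!)^6/(126n)! ~ ((2π·21n)^(5/2) / sqrt(6)) · 6^(−6·21n)  →  0

Write N = 21n. Stirling: N! ~ sqrt(2π N)(N/e)^N and (6N)! ~ sqrt(2π·6N)·(6N/e)^(6N).
  (N!)^6/(6N)! ~ (2π N)^(6/2) (N/e)^(6N) / [sqrt(2π·6N) (6N/e)^(6N)]
     = (2π N)^(6/2) / sqrt(2π·6N) · (N/(6N))^(6N)
     = (2π N)^((6−1)/2) / sqrt(6) · 6^(−6N).
Since 6^6 > 1, the factor 6^(−6N) decays exponentially, so the ratio → 0. Substituting N = 21n gives the stated form.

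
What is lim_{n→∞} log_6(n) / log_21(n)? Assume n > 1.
lim = ln(21) / ln(6) = log_6(21)

Change of base: log_6(n) = ln n / ln 6 and log_21(n) = ln n / ln 21. The ratio is (ln n / ln 6) · (ln 21 / ln n) = ln 21 / ln 6, a constant independent of n. So the limit is ln 21 / ln 6 = log_6(21).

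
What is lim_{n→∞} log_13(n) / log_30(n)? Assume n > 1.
lim = ln(30) / ln(13) = log_13(30)

Change of base: log_13(n) = ln n / ln 13 and log_30(n) = ln n / ln 30. The ratio is (ln n / ln 13) · (ln 30 / ln n) = ln 30 / ln 13, a constant independent of n. So the limit is ln 30 / ln 13 = log_13(30).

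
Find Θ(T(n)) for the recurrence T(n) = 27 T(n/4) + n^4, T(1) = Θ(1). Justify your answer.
T(n) = Θ(n^4)

log_4 27 ≈ 2.377. f(n) = n^4 dominates n^(log_4 27) since 4 > 2.377, and the regularity condition a·f(n/b) = 27·(n/4)^4 = (27/256)·n^4 ≤ c·f(n) holds with c = 27/256 ≈ 0.105 < 1. So this is Case 3: T(n) = Θ(f(n)) = Θ(n^4).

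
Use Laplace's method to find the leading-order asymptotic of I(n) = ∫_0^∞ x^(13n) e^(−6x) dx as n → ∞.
I(n) ~ (sqrt(2π·13n) / 6) · (13n/(6e))^(13n)

Write the integrand as exp(13n ln x − 6x) and set f(x) = 13n ln x − 6x. Then f'(x) = 13n/x − 6 = 0 at x* = 13n/6, and f''(x*) = −13n/x*^2 = −6^2/(13n). Laplace's method (interior maximum) gives
  I(n) ~ e^(f(x*)) · sqrt(2π / |f''(x*)|)
        = exp(13n ln(13n/6) − 13n) · sqrt(2π · 13n / 6^2)
        = (13n/6)^(13n) e^(−13n) · sqrt(2π·13n) / 6
        = (sqrt(2π·13n) / 6) · (13n/(6e))^(13n).
This matches Γ(13n+1)/6^(13n+1) with Stirling applied to Γ.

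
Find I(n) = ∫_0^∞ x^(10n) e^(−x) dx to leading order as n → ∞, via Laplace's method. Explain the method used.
I(n) ~ sqrt(2π·10n) · (10n/e)^(10n)

Write the integrand as exp(10n ln x − x) and set f(x) = 10n ln x − x. Then f'(x) = 10n/x − 1 = 0 at x* = 10n, and f''(x*) = −10n/x*^2 = −1/(10n). Laplace's method (interior maximum) gives
  I(n) ~ e^(f(x*)) · sqrt(2π / |f''(x*)|)
        = exp(10n ln(10n) − 10n) · sqrt(2π · 10n)
        = (10n)^(10n) e^(−10n) · sqrt(2π·10n)
        = sqrt(2π·10n) · (10n/e)^(10n).
This matches Γ(10n+1) with Stirling applied to Γ.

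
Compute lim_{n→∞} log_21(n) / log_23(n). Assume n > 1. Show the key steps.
lim = ln(23) / ln(21) = log_21(23)

Change of base: log_21(n) = ln n / ln 21 and log_23(n) = ln n / ln 23. The ratio is (ln n / ln 21) · (ln 23 / ln n) = ln 23 / ln 21, a constant independent of n. So the limit is ln 23 / ln 21 = log_21(23).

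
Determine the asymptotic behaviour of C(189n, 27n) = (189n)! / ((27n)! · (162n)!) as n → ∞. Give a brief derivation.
C(189n, 27n) ~ (823543/46656)^(27n) · sqrt(7/(12π·27n))

Write N = 27n. Apply Stirling to each factorial:
  (7N)! ~ sqrt(2π·7N) · (7N/e)^(7N),
  N! ~ sqrt(2π N) · (N/e)^N,
  (6N)! ~ sqrt(2π·6N) · (6N/e)^(6N).
The exponential factors combine to (7N)^(7N) / (N^N · (6N)^(6N)) = 7^(7N)/6^(6N) = (7^7/6^6)^N = (823543/46656)^N.
The square-root prefactors combine to sqrt(2π·7N) / (sqrt(2π N)·sqrt(2π·6N)) = sqrt(7 / (2π·6·N)) = sqrt(7/(12π·27n)).
Substituting N = 27n: C(189n, 27n) ~ (823543/46656)^(27n) · sqrt(7/(12π·27n)).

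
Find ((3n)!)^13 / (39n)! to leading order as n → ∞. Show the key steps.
((3n)!)^13/(39n)! ~ ((2π·3n)^(12/2) / sqrt(13)) · 13^(−13·3n)  →  0

Write N = 3n. Stirling: N! ~ sqrt(2π N)(N/e)^N and (13N)! ~ sqrt(2π·13N)·(13N/e)^(13N).
  (N!)^13/(13N)! ~ (2π N)^(13/2) (N/e)^(13N) / [sqrt(2π·13N) (13N/e)^(13N)]
     = (2π N)^(13/2) / sqrt(2π·13N) · (N/(13N))^(13N)
     = (2π N)^((13−1)/2) / sqrt(13) · 13^(−13N).
Since 13^13 > 1, the factor 13^(−13N) decays exponentially, so the ratio → 0. Substituting N = 3n gives the stated form.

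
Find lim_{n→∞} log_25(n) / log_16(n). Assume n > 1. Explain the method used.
lim = ln(16) / ln(25) = log_25(16)

Change of base: log_25(n) = ln n / ln 25 and log_16(n) = ln n / ln 16. The ratio is (ln n / ln 25) · (ln 16 / ln n) = ln 16 / ln 25, a constant independent of n. So the limit is ln 16 / ln 25 = log_25(16).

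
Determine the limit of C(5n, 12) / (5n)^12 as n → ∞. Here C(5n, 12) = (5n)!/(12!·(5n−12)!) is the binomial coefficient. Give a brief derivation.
lim = 1/12! = 1/479001600

With N = 5n → ∞: C(N, 12) / N^12 = [N(N−1)…(N−11)] / (12! · N^12) = (1/12!) · 1 · (1 − 1/(5n)) · … · (1 − 11/(5n)). Each factor → 1 as N → ∞, so the limit is 1/12! = 1/479001600.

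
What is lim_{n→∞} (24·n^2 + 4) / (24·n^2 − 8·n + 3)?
lim = 24/24 = 1

For large n the leading n^2 terms dominate both numerator and denominator. Dividing top and bottom by n^2, every other term tends to 0, leaving 24/24 = 1.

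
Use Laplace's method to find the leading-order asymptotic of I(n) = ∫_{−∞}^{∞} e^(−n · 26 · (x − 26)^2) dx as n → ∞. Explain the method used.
I(n) = sqrt(π/(26n))

Here φ(x) = 26 · (x − 26)^2 has its unique minimum at x* = 26 with φ(x*) = 0 and φ''(x*) = 52. Laplace's method gives
  I(n) ~ e^(−n φ(x*)) · sqrt(2π / (n · φ''(x*))) = sqrt(2π / (52n)) = sqrt(π/(26n)).
This is exact: substituting u = (x − 26)·sqrt(26n) gives I(n) = (1/sqrt(26n)) ∫_{−∞}^{∞} e^(−u^2) du = sqrt(π/(26n)).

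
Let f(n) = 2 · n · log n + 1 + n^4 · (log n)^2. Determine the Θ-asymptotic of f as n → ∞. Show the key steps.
f(n) ∈ Θ(n^4 · (log n)^2)

Compare the terms by growth order. For large n, n^a · (log n)^b dominates n^a' · (log n)^b' iff a > a', or (a = a' and b > b'). Ranking the 3 terms shows the dominant one is n^4 · (log n)^2. Hence f(n) ∈ Θ(n^4 · (log n)^2).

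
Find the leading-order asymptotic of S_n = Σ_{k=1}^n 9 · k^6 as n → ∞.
S_n ~ 9 · n^7 / 7

By integral comparison (Euler-Maclaurin), Σ_{k=1}^n 9 · k^6 = 9 · ∫_0^n x^6 dx + O(n^6) = 9 · n^7/7 + O(n^6). (Equivalently, Faulhaber's formula gives the same leading term.)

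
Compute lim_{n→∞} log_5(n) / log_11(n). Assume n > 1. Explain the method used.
lim = ln(11) / ln(5) = log_5(11)

Change of base: log_5(n) = ln n / ln 5 and log_11(n) = ln n / ln 11. The ratio is (ln n / ln 5) · (ln 11 / ln n) = ln 11 / ln 5, a constant independent of n. So the limit is ln 11 / ln 5 = log_5(11).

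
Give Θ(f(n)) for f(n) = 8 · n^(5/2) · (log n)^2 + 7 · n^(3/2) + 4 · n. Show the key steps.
f(n) ∈ Θ(n^(5/2) · (log n)^2)

Compare the terms by growth order. For large n, n^a · (log n)^b dominates n^a' · (log n)^b' iff a > a', or (a = a' and b > b'). Ranking the 3 terms shows the dominant one is 8 · n^(5/2) · (log n)^2. Hence f(n) ∈ Θ(n^(5/2) · (log n)^2).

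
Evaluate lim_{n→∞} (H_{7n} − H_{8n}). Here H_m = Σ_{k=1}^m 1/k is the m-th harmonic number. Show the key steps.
lim = ln(7/8)

Euler-Maclaurin gives H_m = ln m + γ + 1/(2m) + O(1/m^2). The γ and O(1/m) terms cancel in the difference:
  H_{7n} − H_{8n} = ln(7n) − ln(8n) + O(1/n) = ln(7/8) + O(1/n).
Hence the limit is ln(7/8).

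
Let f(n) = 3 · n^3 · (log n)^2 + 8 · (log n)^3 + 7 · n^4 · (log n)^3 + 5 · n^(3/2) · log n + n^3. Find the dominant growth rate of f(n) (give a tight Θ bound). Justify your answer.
f(n) ∈ Θ(n^4 · (log n)^3)

Compare the terms by growth order. For large n, n^a · (log n)^b dominates n^a' · (log n)^b' iff a > a', or (a = a' and b > b'). Ranking the 5 terms shows the dominant one is 7 · n^4 · (log n)^3. Hence f(n) ∈ Θ(n^4 · (log n)^3).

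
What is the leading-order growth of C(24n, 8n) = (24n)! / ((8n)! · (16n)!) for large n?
C(24n, 8n) ~ (27/4)^(8n) · sqrt(3/(4π·8n))

Write N = 8n. Apply Stirling to each factorial:
  (3N)! ~ sqrt(2π·3N) · (3N/e)^(3N),
  N! ~ sqrt(2π N) · (N/e)^N,
  (2N)! ~ sqrt(2π·2N) · (2N/e)^(2N).
The exponential factors combine to (3N)^(3N) / (N^N · (2N)^(2N)) = 3^(3N)/2^(2N) = (3^3/2^2)^N = (27/4)^N.
The square-root prefactors combine to sqrt(2π·3N) / (sqrt(2π N)·sqrt(2π·2N)) = sqrt(3 / (2π·2·N)) = sqrt(3/(4π·8n)).
Substituting N = 8n: C(24n, 8n) ~ (27/4)^(8n) · sqrt(3/(4π·8n)).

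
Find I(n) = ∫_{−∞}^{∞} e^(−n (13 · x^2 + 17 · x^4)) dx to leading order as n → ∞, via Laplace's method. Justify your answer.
I(n) ~ sqrt(π/(13n))

φ(x) = 13 · x^2 + 17 · x^4 has its unique global minimum at x* = 0 (since φ'(x) = 26x + 68x^3 = 0 only at x = 0 for real x with both coefficients positive, and φ → ∞ as |x| → ∞). At x* = 0, φ(0) = 0 and φ''(0) = 26. Laplace's method then gives
  I(n) ~ sqrt(2π / (n · φ''(0))) · e^(−n φ(0)) = sqrt(2π / (26n)) = sqrt(π/(13n)).
The 17 · x^4 term contributes only at subleading order (an O(1/n) relative correction).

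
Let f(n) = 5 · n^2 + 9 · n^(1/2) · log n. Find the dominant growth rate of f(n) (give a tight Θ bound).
f(n) ∈ Θ(n^2)

Compare the terms by growth order. For large n, n^a · (log n)^b dominates n^a' · (log n)^b' iff a > a', or (a = a' and b > b'). Ranking the 2 terms shows the dominant one is 5 · n^2. Hence f(n) ∈ Θ(n^2).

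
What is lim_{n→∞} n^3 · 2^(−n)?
lim = 0

Exponentials with base > 1 dominate every fixed polynomial: for any fixed c, n^c / 2^n → 0 as n → ∞ (e.g. by the ratio test, or by writing 2^n = e^(n ln 2) and noting e^(n ln 2) / n^c → ∞). Hence n^3 · 2^(−n) = n^3 / 2^n → 0.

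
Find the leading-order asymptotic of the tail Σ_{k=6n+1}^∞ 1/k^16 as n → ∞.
Σ_{k>6n} 1/k^16 ~ 1/(15 · (6n)^15)

Compare to the integral: ∫_{6n}^∞ x^(−16) dx = [−x^(−15)/15]_{6n}^∞ = 1/((16−1)·(6n)^15). Euler-Maclaurin then gives
  Σ_{k>6n} 1/k^16 = ∫_{6n}^∞ dx/x^16 − 1/(2·(6n)^16) + O(1/(6n)^17).
(Equivalently this is ζ(16) − Σ_{k≤6n} 1/k^16.)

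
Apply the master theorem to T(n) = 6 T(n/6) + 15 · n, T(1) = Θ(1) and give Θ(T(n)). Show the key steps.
T(n) = Θ(n log n)

log_6 6 = 1, and f(n) = 15 · n = Θ(n^(log_6 6)). This is Case 2 of the master theorem: T(n) = Θ(f(n) · log n) = Θ(n log n).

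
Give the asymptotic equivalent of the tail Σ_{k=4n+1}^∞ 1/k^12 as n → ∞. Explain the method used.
Σ_{k>4n} 1/k^12 ~ 1/(11 · (4n)^11)

Compare to the integral: ∫_{4n}^∞ x^(−12) dx = [−x^(−11)/11]_{4n}^∞ = 1/((12−1)·(4n)^11). Euler-Maclaurin then gives
  Σ_{k>4n} 1/k^12 = ∫_{4n}^∞ dx/x^12 − 1/(2·(4n)^12) + O(1/(4n)^13).
(Equivalently this is ζ(12) − Σ_{k≤4n} 1/k^12.)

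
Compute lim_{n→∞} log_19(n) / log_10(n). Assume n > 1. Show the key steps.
lim = ln(10) / ln(19) = log_19(10)

Change of base: log_19(n) = ln n / ln 19 and log_10(n) = ln n / ln 10. The ratio is (ln n / ln 19) · (ln 10 / ln n) = ln 10 / ln 19, a constant independent of n. So the limit is ln 10 / ln 19 = log_19(10).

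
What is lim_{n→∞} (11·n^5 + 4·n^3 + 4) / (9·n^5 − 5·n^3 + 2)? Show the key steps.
lim = 11/9

For large n the leading n^5 terms dominate both numerator and denominator. Dividing top and bottom by n^5, every other term tends to 0, leaving 11/9.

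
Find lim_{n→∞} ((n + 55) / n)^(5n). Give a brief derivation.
lim = e^275

Rewrite as (1 + 55/n)^(5n). By the standard limit (1 + x/n)^n → e^x, we have (1 + 55/n)^n → e^55, and raising to the 5th power gives e^275.
More precisely, ln[(1 + 55/n)^(5n)] = 5n · ln(1 + 55/n) = 5n · (55/n + O(1/n^2)) = 275 + O(1/n) → 275.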